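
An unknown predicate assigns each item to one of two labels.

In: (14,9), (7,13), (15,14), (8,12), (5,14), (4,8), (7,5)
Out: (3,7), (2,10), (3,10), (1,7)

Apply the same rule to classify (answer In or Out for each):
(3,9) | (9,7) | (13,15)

The pattern is that an item is 'In' exactly when: first ≥ 4.
(3,9): Out (first 3). (9,7): In (first 9). (13,15): In (first 13).

Out, In, In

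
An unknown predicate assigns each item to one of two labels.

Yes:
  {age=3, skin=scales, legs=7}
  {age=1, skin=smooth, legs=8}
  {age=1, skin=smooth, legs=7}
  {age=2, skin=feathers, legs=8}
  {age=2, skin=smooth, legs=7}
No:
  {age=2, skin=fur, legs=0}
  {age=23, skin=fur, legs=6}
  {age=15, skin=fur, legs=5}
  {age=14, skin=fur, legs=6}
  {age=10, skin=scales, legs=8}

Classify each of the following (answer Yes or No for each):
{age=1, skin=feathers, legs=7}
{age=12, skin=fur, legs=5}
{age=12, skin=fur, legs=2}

Every 'Yes' example satisfies: legs ≥ 5 AND age ≤ 3. None of the 'No' examples do.
{age=1, skin=feathers, legs=7} → legs = 7, age = 1 → Yes.
{age=12, skin=fur, legs=5} → legs = 5, age = 12 → No.
{age=12, skin=fur, legs=2} → legs = 2, age = 12 → No.

Yes, No, No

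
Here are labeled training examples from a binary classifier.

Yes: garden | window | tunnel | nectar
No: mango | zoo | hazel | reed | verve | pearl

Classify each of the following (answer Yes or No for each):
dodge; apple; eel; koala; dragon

No, No, No, No, Yes

A rule that fits every label: length 6 — true of each 'Yes' example, false of each 'No' one.
dodge → length 5 → No. apple → length 5 → No. eel → length 3 → No. koala → length 5 → No. dragon → length 6 → Yes.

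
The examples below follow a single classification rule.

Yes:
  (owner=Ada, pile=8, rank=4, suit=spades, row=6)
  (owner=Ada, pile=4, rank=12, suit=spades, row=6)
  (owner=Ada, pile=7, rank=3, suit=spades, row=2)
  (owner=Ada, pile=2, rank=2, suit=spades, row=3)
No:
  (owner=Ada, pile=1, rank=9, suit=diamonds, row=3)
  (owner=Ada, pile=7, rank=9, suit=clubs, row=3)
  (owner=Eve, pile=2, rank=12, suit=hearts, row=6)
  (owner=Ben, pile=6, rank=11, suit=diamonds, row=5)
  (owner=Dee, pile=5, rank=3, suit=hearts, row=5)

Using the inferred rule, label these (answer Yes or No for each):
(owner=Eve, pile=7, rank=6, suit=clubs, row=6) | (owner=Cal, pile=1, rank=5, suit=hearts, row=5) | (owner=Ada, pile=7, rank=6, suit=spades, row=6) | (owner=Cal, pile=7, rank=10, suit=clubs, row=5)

No, No, Yes, No

The common property of the 'Yes' items is: suit is spades. No 'No' item has it.
(owner=Eve, pile=7, rank=6, suit=clubs, row=6) → suit is clubs → No. (owner=Cal, pile=1, rank=5, suit=hearts, row=5) → suit is hearts → No. (owner=Ada, pile=7, rank=6, suit=spades, row=6) → suit is spades → Yes. (owner=Cal, pile=7, rank=10, suit=clubs, row=5) → suit is clubs → No.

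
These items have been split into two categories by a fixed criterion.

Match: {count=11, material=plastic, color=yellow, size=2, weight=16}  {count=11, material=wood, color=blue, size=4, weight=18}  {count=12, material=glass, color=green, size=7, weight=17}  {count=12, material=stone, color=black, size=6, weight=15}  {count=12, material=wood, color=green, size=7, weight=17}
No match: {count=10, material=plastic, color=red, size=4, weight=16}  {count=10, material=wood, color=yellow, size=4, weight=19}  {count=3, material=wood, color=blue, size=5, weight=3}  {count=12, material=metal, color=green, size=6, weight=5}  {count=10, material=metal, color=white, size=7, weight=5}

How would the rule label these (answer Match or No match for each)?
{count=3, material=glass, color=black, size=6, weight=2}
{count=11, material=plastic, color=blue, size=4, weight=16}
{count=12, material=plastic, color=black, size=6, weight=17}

No match, Match, Match

All 'Match' examples share one property — count ≥ 11 AND weight ≥ 15 — and every 'No match' example lacks it.
No match: {count=3, material=glass, color=black, size=6, weight=2}, since count = 3, weight = 2.
Match: {count=11, material=plastic, color=blue, size=4, weight=16}, since count = 11, weight = 16.
Match: {count=12, material=plastic, color=black, size=6, weight=17}, since count = 12, weight = 17.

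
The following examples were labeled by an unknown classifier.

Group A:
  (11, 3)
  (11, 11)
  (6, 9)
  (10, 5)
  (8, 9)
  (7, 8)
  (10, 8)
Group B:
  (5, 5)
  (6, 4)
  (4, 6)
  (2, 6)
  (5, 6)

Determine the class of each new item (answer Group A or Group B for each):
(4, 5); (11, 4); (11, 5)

Group B, Group A, Group A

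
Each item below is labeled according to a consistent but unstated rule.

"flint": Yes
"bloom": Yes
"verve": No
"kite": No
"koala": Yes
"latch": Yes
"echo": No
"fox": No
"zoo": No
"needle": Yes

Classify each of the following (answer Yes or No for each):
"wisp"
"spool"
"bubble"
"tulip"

No, Yes, Yes, Yes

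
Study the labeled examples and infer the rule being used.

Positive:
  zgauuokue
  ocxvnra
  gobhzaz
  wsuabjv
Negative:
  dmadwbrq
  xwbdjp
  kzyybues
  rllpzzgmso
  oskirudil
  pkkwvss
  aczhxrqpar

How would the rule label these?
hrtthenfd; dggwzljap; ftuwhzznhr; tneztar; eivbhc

Negative, Positive, Negative, Positive, Negative

A rule that fits every label: odd length AND contains 'a' — true of each 'Positive' example, false of each 'Negative' one.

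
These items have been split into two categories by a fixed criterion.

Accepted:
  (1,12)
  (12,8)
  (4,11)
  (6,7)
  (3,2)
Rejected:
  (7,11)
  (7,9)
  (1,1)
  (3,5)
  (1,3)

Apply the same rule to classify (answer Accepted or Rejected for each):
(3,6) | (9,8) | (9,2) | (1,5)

Accepted, Accepted, Accepted, Rejected

The distinguishing property — product is even — holds for all the 'Accepted' cases and none of the 'Rejected' cases.
(3,6): 3·6 = 18, checks out → Accepted. (9,8): 9·8 = 72, checks out → Accepted. (9,2): 9·2 = 18, checks out → Accepted. (1,5): 1·5 = 5, does not satisfy this → Rejected.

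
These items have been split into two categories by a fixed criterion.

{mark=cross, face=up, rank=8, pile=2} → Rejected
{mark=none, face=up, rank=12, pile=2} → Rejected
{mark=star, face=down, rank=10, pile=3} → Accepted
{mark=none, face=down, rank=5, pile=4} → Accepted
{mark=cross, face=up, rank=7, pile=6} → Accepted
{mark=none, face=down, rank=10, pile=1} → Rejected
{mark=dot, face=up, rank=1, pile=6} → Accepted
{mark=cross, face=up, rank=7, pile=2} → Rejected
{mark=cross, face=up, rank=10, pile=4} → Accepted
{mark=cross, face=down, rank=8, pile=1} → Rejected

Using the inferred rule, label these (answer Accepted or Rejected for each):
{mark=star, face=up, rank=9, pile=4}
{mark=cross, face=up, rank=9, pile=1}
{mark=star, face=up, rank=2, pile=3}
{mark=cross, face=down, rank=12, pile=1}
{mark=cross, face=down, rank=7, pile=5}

Accepted, Rejected, Accepted, Rejected, Accepted

Rule: pile ≥ 3. This holds for each 'Accepted' example and fails for each 'Rejected' one.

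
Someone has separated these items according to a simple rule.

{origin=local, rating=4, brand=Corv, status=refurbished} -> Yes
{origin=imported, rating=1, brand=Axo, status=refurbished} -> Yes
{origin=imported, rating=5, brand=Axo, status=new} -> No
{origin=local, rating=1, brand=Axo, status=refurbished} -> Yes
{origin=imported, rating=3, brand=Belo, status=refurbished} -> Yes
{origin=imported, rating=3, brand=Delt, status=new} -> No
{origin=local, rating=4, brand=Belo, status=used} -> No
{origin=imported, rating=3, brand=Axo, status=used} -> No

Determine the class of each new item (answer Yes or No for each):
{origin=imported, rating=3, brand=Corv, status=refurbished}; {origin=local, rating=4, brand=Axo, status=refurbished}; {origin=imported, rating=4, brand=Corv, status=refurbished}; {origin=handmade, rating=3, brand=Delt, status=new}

Yes, Yes, Yes, No

Checking candidate rules against both groups, what survives is: status is refurbished.
Yes: {origin=imported, rating=3, brand=Corv, status=refurbished}, since status is refurbished.
Yes: {origin=local, rating=4, brand=Axo, status=refurbished}, since status is refurbished.
Yes: {origin=imported, rating=4, brand=Corv, status=refurbished}, since status is refurbished.
No: {origin=handmade, rating=3, brand=Delt, status=new}, since status is new.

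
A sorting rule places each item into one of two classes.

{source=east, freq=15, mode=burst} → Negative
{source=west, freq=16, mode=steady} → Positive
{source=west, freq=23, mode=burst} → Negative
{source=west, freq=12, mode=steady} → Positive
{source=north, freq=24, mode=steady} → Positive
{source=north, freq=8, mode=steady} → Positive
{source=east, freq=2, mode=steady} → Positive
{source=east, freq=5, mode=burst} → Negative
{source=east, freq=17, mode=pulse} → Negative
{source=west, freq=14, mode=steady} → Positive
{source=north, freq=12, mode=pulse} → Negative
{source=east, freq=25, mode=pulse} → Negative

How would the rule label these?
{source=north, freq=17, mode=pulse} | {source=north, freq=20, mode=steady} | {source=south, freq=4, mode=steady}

Negative, Positive, Positive

The classifier is using: mode is steady.
{source=north, freq=17, mode=pulse}: mode is pulse — doesn't qualify, so Negative.
{source=north, freq=20, mode=steady}: mode is steady — meets the rule, so Positive.
{source=south, freq=4, mode=steady}: mode is steady — meets the rule, so Positive.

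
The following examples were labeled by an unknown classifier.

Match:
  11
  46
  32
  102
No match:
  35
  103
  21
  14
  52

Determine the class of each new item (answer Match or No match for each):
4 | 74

Rule: ≡ 4 (mod 7). This holds for each 'Match' example and fails for each 'No match' one.

Match, Match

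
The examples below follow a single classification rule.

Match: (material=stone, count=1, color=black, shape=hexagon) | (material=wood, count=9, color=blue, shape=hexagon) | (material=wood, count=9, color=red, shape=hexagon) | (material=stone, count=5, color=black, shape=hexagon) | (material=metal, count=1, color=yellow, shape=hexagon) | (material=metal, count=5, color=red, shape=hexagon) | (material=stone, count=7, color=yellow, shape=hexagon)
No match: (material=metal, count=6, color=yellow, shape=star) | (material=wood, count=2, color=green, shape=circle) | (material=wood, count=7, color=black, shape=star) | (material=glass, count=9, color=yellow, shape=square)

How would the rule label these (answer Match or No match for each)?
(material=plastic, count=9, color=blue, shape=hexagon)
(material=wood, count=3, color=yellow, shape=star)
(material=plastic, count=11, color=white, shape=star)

Match, No match, No match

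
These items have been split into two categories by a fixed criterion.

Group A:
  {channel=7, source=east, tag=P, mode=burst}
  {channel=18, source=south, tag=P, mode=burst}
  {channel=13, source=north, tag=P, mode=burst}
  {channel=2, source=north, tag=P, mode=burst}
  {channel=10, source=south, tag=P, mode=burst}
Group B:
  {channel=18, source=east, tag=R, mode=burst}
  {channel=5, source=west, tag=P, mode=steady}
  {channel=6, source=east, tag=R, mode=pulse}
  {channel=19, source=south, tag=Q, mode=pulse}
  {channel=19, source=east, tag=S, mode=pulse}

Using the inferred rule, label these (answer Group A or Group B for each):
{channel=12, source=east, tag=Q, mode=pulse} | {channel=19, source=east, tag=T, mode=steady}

All 'Group A' examples share one property — mode is burst AND tag is P — and every 'Group B' example lacks it.
{channel=12, source=east, tag=Q, mode=pulse} — mode is pulse, tag is Q, hence Group B. {channel=19, source=east, tag=T, mode=steady} — mode is steady, tag is T, hence Group B.

Group B, Group B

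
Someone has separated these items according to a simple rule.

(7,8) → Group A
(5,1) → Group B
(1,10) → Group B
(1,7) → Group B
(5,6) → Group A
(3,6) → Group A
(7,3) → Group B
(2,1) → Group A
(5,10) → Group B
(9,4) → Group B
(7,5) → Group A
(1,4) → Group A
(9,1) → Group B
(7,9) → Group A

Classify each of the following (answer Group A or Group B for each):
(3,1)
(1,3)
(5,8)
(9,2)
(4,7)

The rule appears to be: |first − second| ≤ 3.
Group A: (3,1), since |3−1| = 2.
Group A: (1,3), since |1−3| = 2.
Group A: (5,8), since |5−8| = 3.
Group B: (9,2), since |9−2| = 7.
Group A: (4,7), since |4−7| = 3.

Group A, Group A, Group A, Group B, Group A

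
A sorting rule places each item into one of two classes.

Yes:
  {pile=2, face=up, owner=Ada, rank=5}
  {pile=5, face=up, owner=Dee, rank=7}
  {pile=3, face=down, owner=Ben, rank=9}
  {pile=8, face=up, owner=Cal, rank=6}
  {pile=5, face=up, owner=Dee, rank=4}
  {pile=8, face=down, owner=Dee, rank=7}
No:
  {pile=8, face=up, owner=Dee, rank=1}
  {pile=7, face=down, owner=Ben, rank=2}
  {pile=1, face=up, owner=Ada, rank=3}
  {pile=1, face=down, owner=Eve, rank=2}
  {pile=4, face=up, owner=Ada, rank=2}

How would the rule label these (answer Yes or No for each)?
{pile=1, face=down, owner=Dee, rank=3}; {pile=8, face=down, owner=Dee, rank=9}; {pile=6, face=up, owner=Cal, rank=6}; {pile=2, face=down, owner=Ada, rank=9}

No, Yes, Yes, Yes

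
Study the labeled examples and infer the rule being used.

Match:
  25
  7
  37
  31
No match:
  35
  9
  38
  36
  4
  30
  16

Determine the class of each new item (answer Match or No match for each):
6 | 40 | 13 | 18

No match, No match, Match, No match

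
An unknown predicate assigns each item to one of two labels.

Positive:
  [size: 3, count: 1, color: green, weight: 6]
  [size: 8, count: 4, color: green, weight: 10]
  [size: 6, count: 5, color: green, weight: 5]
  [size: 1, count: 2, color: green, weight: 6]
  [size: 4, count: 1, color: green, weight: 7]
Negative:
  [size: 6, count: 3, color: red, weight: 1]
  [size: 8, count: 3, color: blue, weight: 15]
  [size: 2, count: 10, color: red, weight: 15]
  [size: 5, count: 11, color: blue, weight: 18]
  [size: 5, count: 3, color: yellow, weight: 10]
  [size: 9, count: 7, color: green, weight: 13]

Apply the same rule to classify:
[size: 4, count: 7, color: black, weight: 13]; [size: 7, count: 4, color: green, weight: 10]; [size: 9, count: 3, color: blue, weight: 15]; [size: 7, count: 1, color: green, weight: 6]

A rule that fits every label: color is green AND size ≤ 8 — true of each 'Positive' example, false of each 'Negative' one.
[size: 4, count: 7, color: black, weight: 13]: color is black, size = 4, lacks this property → Negative. [size: 7, count: 4, color: green, weight: 10]: color is green, size = 7, has this property → Positive. [size: 9, count: 3, color: blue, weight: 15]: color is blue, size = 9, lacks this property → Negative. [size: 7, count: 1, color: green, weight: 6]: color is green, size = 7, has this property → Positive.

Negative, Positive, Negative, Positive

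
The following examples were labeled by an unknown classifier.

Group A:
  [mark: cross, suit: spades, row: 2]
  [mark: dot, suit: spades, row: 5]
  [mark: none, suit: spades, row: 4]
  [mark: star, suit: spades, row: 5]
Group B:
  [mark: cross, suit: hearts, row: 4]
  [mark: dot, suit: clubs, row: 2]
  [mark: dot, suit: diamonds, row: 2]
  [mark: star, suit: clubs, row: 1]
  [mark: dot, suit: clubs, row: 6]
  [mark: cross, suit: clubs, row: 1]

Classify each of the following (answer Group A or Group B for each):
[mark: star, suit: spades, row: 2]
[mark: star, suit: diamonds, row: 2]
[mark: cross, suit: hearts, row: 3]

Rule: suit is spades. This holds for each 'Group A' example and fails for each 'Group B' one.
[mark: star, suit: spades, row: 2]: suit is spades — passes, so Group A. [mark: star, suit: diamonds, row: 2]: suit is diamonds — fails this test, so Group B. [mark: cross, suit: hearts, row: 3]: suit is hearts — fails this test, so Group B.

Group A, Group B, Group B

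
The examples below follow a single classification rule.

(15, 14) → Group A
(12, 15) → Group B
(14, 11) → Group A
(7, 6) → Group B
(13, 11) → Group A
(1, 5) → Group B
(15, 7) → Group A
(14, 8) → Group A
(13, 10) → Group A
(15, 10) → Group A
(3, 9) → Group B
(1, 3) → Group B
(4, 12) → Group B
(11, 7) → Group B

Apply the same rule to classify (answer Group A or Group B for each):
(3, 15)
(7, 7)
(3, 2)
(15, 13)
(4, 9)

One predicate separates the groups cleanly: first ≥ 13.

Group B, Group B, Group B, Group A, Group B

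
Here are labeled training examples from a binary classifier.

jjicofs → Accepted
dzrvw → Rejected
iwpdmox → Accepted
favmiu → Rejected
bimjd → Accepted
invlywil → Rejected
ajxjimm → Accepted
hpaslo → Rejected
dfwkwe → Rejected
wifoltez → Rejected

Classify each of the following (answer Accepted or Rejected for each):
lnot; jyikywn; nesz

The classifier is using: odd length AND contains 'i'.

Rejected, Accepted, Rejected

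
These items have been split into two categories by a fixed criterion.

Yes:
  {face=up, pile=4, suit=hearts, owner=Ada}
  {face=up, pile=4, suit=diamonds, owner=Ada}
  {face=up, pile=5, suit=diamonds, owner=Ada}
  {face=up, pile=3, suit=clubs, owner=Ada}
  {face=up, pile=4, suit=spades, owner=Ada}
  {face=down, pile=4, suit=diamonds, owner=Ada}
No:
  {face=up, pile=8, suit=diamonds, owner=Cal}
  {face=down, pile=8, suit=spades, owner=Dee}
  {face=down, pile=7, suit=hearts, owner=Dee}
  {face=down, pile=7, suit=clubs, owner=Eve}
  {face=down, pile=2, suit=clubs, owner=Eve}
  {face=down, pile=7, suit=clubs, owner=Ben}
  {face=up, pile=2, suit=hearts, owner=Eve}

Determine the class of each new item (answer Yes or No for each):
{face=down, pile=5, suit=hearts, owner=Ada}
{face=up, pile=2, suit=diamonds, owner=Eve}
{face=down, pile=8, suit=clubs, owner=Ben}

The simplest hypothesis consistent with all the labels is: owner is Ada.

Yes, No, No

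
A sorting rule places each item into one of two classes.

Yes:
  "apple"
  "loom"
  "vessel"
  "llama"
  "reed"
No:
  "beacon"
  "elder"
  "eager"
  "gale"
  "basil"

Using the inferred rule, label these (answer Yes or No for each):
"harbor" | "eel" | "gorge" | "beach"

No, Yes, No, No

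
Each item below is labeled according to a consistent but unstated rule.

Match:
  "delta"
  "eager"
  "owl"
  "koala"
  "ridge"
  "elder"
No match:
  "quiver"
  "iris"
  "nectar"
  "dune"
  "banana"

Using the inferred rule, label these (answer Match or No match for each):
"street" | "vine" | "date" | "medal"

No match, No match, No match, Match

The pattern is that an item is 'Match' exactly when: odd length.
"street": length 6, doesn't qualify → No match.
"vine": length 4, doesn't qualify → No match.
"date": length 4, doesn't qualify → No match.
"medal": length 5, matches → Match.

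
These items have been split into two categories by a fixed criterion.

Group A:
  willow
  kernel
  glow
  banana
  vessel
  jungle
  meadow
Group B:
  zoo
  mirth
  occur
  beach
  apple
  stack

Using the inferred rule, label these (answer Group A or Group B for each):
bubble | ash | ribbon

Group A, Group B, Group A

A rule that fits every label: even length — true of each 'Group A' example, false of each 'Group B' one.
bubble: Group A (length 6).
ash: Group B (length 3).
ribbon: Group A (length 6).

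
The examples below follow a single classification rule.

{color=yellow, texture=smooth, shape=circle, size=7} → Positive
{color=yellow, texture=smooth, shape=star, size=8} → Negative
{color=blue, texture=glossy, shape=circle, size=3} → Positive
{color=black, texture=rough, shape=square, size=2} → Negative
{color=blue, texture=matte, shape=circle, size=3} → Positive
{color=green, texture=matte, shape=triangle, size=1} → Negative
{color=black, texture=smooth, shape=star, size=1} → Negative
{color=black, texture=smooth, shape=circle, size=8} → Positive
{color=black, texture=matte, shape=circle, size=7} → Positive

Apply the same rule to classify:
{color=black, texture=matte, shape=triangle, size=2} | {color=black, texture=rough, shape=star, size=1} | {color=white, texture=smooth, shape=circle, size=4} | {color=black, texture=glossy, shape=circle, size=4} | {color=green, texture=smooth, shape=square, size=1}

Checking candidate rules against both groups, what survives is: shape is circle.
Negative: {color=black, texture=matte, shape=triangle, size=2}, since shape is triangle.
Negative: {color=black, texture=rough, shape=star, size=1}, since shape is star.
Positive: {color=white, texture=smooth, shape=circle, size=4}, since shape is circle.
Positive: {color=black, texture=glossy, shape=circle, size=4}, since shape is circle.
Negative: {color=green, texture=smooth, shape=square, size=1}, since shape is square.

Negative, Negative, Positive, Positive, Negative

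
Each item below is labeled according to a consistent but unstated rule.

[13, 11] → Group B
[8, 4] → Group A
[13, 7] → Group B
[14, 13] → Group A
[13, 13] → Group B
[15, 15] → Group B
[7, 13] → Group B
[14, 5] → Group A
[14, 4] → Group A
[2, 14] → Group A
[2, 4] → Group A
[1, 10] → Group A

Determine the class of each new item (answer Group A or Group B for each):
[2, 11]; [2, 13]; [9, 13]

Group A, Group A, Group B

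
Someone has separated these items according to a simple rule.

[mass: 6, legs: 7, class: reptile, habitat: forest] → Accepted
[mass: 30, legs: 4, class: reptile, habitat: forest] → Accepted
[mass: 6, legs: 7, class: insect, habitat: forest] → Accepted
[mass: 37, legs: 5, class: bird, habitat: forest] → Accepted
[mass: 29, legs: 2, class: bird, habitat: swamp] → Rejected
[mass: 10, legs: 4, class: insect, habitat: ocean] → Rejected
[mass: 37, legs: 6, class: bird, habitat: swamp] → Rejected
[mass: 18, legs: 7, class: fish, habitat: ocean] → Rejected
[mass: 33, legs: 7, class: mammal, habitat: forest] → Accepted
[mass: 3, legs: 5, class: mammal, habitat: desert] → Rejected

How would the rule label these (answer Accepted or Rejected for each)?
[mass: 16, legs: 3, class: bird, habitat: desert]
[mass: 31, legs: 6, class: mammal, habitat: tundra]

All 'Accepted' examples share one property — habitat is forest — and every 'Rejected' example lacks it.

Rejected, Rejected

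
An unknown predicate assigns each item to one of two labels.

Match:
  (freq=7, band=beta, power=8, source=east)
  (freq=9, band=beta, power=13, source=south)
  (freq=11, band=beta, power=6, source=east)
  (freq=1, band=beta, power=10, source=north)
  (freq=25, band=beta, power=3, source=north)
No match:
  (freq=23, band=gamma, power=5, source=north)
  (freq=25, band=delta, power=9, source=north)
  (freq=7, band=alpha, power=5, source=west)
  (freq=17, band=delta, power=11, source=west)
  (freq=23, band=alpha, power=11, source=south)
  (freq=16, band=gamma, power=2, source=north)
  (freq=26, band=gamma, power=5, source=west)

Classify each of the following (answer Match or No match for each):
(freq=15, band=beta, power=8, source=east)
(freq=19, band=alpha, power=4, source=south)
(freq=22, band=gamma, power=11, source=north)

The classifier is using: band is beta.
(freq=15, band=beta, power=8, source=east) → band is beta → Match.
(freq=19, band=alpha, power=4, source=south) → band is alpha → No match.
(freq=22, band=gamma, power=11, source=north) → band is gamma → No match.

Match, No match, No match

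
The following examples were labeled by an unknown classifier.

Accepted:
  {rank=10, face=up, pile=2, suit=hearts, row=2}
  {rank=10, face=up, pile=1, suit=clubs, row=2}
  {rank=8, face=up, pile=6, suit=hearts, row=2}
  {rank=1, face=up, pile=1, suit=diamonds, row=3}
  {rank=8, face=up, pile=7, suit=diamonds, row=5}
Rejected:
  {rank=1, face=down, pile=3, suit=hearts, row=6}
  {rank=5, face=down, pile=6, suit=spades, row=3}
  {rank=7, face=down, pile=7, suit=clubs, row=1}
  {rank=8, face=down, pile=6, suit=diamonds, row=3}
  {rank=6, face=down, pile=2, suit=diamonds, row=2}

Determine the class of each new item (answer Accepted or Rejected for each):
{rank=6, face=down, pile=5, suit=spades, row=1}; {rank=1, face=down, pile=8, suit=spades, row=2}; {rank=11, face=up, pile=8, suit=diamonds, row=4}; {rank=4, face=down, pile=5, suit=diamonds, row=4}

Looking at the examples, the only property every 'Accepted' case has and every 'Rejected' case lacks is: face is up.
{rank=6, face=down, pile=5, suit=spades, row=1} — face is down, hence Rejected. {rank=1, face=down, pile=8, suit=spades, row=2} — face is down, hence Rejected. {rank=11, face=up, pile=8, suit=diamonds, row=4} — face is up, hence Accepted. {rank=4, face=down, pile=5, suit=diamonds, row=4} — face is down, hence Rejected.

Rejected, Rejected, Accepted, Rejected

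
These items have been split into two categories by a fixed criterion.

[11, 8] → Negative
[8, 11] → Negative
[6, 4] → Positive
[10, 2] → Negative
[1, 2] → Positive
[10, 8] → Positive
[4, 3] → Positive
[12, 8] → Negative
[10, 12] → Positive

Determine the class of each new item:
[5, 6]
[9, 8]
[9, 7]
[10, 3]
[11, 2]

Positive, Positive, Positive, Negative, Negative

A rule that fits every label: |first − second| ≤ 2 — true of each 'Positive' example, false of each 'Negative' one.
[5, 6]: Positive (|5−6| = 1).
[9, 8]: Positive (|9−8| = 1).
[9, 7]: Positive (|9−7| = 2).
[10, 3]: Negative (|10−3| = 7).
[11, 2]: Negative (|11−2| = 9).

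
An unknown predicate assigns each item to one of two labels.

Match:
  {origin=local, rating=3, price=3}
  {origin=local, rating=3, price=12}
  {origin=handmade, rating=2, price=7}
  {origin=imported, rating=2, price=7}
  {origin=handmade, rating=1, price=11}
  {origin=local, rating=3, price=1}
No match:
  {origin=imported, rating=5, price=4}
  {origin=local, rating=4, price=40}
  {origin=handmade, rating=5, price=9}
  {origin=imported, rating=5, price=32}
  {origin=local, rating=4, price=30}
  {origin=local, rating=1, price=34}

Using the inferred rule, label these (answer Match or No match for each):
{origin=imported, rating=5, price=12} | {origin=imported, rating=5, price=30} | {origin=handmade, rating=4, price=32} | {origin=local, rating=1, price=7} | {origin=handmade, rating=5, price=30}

No match, No match, No match, Match, No match

One predicate separates the groups cleanly: price ≤ 12 AND rating ≤ 3.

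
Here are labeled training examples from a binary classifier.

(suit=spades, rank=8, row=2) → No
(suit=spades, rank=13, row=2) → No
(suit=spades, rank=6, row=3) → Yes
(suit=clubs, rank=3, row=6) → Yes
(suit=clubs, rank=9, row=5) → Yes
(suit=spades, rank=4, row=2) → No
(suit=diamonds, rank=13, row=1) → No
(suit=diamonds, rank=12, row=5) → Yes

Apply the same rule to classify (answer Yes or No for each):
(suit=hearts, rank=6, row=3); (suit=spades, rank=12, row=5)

Yes, Yes

The common property of the 'Yes' items is: row ≥ 3. No 'No' item has it.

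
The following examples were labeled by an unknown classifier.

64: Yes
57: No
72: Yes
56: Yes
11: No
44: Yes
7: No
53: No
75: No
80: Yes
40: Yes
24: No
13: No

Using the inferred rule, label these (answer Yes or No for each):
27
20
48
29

The pattern is that an item is 'Yes' exactly when: even AND at least 40.
27: No (27 is odd, 27 < 40). 20: No (20 is even, 20 < 40). 48: Yes (48 is even, 48 ≥ 40). 29: No (29 is odd, 29 < 40).

No, No, Yes, No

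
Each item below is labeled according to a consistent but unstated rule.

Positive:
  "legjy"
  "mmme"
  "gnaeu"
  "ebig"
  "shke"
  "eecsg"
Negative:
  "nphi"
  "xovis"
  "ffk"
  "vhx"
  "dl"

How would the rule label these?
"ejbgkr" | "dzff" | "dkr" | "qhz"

The simplest hypothesis consistent with all the labels is: contains 'e'.
"ejbgkr" → has 'e' → Positive. "dzff" → no 'e' → Negative. "dkr" → no 'e' → Negative. "qhz" → no 'e' → Negative.

Positive, Negative, Negative, Negative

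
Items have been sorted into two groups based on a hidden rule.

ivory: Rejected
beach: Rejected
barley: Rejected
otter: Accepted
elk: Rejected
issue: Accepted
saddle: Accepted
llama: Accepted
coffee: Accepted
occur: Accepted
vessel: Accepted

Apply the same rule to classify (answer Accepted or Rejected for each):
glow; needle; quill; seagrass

Rejected, Accepted, Accepted, Accepted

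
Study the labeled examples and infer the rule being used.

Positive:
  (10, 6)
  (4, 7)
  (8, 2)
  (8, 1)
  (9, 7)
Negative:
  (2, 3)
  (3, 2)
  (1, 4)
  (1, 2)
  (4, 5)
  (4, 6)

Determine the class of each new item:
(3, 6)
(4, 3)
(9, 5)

Negative, Negative, Positive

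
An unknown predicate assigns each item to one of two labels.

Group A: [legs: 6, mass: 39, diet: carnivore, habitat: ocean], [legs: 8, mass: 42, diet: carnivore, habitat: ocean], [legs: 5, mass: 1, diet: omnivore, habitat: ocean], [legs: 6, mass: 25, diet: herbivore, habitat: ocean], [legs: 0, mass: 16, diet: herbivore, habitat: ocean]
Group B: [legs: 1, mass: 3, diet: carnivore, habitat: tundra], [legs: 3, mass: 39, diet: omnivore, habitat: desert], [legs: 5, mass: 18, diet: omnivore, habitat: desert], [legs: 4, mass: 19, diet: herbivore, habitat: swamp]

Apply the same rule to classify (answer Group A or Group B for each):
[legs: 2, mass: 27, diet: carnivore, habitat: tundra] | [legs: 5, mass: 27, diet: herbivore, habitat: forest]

The simplest hypothesis consistent with all the labels is: habitat is ocean.

Group B, Group B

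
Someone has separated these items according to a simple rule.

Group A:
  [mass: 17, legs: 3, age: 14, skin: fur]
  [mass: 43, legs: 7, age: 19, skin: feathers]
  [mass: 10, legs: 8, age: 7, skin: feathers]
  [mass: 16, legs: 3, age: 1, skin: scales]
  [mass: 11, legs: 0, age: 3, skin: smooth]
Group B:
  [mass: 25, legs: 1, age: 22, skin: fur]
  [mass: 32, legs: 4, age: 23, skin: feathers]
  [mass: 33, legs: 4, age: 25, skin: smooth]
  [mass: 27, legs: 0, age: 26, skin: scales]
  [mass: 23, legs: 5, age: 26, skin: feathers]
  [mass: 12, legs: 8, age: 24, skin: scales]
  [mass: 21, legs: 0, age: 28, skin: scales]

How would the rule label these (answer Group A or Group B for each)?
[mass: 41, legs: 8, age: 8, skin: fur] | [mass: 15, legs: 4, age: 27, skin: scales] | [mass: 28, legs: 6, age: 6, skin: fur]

Group A, Group B, Group A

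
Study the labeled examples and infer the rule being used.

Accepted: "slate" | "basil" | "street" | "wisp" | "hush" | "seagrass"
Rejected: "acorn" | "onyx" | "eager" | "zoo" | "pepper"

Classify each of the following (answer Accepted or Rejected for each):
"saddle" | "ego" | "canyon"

Accepted, Rejected, Rejected

Comparing the two groups points to one rule — contains 's'.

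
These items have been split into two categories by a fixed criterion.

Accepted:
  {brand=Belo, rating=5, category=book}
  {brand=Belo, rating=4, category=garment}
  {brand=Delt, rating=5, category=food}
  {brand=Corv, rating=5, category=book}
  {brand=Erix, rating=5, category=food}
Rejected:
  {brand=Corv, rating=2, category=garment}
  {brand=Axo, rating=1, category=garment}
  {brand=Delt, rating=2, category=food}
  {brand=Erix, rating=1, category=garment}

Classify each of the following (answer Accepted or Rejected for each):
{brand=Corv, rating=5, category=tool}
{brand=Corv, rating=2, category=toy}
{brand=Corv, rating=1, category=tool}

One predicate separates the groups cleanly: rating ≥ 4.

Accepted, Rejected, Rejected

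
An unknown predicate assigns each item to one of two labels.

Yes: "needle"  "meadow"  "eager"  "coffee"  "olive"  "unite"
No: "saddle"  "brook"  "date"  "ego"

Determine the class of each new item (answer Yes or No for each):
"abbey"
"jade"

Every 'Yes' example satisfies: has ≥ 3 vowels. None of the 'No' examples do.
No: "abbey", since 2 vowels.
No: "jade", since 2 vowels.

No, No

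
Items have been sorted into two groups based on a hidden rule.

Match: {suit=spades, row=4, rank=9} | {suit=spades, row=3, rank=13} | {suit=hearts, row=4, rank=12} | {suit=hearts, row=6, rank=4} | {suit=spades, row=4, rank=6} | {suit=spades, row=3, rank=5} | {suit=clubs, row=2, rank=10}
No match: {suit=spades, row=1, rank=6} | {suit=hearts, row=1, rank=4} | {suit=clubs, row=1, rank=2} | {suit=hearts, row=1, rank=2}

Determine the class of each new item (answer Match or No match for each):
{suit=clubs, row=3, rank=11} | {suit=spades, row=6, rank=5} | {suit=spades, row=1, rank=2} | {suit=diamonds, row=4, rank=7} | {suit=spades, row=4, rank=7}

Match, Match, No match, Match, Match

The distinguishing property — row ≥ 2 — holds for all the 'Match' cases and none of the 'No match' cases.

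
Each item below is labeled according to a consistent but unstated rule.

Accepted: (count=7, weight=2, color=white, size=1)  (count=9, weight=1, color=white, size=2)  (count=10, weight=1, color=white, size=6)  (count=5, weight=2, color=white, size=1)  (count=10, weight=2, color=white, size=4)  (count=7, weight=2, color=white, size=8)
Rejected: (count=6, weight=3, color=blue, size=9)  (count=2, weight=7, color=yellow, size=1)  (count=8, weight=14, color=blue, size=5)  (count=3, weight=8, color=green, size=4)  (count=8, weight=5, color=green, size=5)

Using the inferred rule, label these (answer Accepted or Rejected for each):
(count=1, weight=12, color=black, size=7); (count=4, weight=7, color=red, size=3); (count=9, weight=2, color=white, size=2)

The common property of the 'Accepted' items is: color is white. No 'Rejected' item has it.
Rejected: (count=1, weight=12, color=black, size=7), since color is black. Rejected: (count=4, weight=7, color=red, size=3), since color is red. Accepted: (count=9, weight=2, color=white, size=2), since color is white.

Rejected, Rejected, Accepted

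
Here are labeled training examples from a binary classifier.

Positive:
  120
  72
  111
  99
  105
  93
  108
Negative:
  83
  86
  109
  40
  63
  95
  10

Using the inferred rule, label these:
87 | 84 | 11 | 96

The distinguishing property — multiple of 3 AND at least 72 — holds for all the 'Positive' cases and none of the 'Negative' cases.
87: 87 = 3·29, 87 ≥ 72, has this property → Positive.
84: 84 = 3·28, 84 ≥ 72, has this property → Positive.
11: 11 = 3·3 + 2, 11 < 72, fails the rule → Negative.
96: 96 = 3·32, 96 ≥ 72, has this property → Positive.

Positive, Positive, Negative, Positive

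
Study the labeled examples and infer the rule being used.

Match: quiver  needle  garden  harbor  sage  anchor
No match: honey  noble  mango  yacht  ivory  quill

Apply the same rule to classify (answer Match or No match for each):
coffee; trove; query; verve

'Match' ⟺ even length.
coffee: length 6 — meets the rule, so Match. trove: length 5 — doesn't match, so No match. query: length 5 — doesn't match, so No match. verve: length 5 — doesn't match, so No match.

Match, No match, No match, No match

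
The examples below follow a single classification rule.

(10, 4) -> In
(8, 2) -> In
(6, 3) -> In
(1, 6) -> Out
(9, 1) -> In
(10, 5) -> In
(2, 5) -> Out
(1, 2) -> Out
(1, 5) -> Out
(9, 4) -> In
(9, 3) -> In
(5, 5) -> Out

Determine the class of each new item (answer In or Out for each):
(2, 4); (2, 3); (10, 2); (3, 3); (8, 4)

The pattern is that an item is 'In' exactly when: first > second.
Out: (2, 4), since 2 < 4. Out: (2, 3), since 2 < 3. In: (10, 2), since 10 > 2. Out: (3, 3), since 3 = 3. In: (8, 4), since 8 > 4.

Out, Out, In, Out, In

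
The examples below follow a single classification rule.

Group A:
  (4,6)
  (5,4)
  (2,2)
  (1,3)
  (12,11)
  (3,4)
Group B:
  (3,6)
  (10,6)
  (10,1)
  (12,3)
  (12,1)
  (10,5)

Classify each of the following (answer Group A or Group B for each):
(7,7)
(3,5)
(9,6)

Group A, Group A, Group B

The simplest hypothesis consistent with all the labels is: |first − second| ≤ 2.
(7,7) — |7−7| = 0, hence Group A.
(3,5) — |3−5| = 2, hence Group A.
(9,6) — |9−6| = 3, hence Group B.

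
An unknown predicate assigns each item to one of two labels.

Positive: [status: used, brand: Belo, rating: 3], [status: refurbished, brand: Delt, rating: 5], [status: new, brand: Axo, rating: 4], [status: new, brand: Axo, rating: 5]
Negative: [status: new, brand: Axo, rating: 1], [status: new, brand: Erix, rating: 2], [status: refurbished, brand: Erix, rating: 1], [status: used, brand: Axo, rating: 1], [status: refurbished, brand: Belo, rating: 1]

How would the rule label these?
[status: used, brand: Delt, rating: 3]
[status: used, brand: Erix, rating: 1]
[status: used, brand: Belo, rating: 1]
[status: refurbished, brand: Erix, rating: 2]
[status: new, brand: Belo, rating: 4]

'Positive' ⟺ rating ≥ 3.
[status: used, brand: Delt, rating: 3]: Positive (rating = 3). [status: used, brand: Erix, rating: 1]: Negative (rating = 1). [status: used, brand: Belo, rating: 1]: Negative (rating = 1). [status: refurbished, brand: Erix, rating: 2]: Negative (rating = 2). [status: new, brand: Belo, rating: 4]: Positive (rating = 4).

Positive, Negative, Negative, Negative, Positive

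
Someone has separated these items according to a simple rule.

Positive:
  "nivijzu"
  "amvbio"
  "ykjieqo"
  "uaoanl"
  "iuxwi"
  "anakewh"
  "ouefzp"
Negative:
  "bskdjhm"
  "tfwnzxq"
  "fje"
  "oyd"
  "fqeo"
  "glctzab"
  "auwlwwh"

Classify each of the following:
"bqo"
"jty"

Negative, Negative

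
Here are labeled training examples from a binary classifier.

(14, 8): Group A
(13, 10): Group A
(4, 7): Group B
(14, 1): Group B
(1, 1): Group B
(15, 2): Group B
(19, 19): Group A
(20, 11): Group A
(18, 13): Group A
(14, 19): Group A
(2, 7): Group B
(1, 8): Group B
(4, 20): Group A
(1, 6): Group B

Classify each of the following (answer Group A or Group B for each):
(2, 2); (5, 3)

Group B, Group B

A rule that fits every label: sum ≥ 22 — true of each 'Group A' example, false of each 'Group B' one.
(2, 2): 2+2 = 4 — lacks this property, so Group B.
(5, 3): 5+3 = 8 — lacks this property, so Group B.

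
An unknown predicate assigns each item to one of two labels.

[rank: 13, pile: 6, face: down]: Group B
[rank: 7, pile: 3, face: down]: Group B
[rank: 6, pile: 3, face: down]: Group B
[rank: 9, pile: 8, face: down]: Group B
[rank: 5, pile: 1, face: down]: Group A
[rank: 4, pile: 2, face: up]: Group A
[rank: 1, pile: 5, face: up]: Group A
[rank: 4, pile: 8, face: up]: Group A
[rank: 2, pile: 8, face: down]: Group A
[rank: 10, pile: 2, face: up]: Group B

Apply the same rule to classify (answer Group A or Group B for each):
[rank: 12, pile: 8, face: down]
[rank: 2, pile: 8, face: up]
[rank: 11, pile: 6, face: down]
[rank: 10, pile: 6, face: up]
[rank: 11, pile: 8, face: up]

A rule that fits every label: rank ≤ 5 — true of each 'Group A' example, false of each 'Group B' one.
[rank: 12, pile: 8, face: down]: rank = 12 — does not satisfy this, so Group B.
[rank: 2, pile: 8, face: up]: rank = 2 — passes, so Group A.
[rank: 11, pile: 6, face: down]: rank = 11 — does not satisfy this, so Group B.
[rank: 10, pile: 6, face: up]: rank = 10 — does not satisfy this, so Group B.
[rank: 11, pile: 8, face: up]: rank = 11 — does not satisfy this, so Group B.

Group B, Group A, Group B, Group B, Group B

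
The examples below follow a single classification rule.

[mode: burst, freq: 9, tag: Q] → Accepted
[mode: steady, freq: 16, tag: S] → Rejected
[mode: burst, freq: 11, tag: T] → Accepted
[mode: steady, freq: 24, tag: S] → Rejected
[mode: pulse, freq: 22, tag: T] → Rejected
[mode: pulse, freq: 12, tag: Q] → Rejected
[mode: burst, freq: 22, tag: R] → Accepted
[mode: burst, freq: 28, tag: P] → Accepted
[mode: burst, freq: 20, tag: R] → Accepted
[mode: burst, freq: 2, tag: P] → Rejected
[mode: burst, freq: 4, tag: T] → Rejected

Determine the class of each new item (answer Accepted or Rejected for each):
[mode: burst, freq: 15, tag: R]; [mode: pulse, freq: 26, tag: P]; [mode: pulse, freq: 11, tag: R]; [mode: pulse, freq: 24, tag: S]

All 'Accepted' examples share one property — mode is burst AND freq ≥ 9 — and every 'Rejected' example lacks it.

Accepted, Rejected, Rejected, Rejected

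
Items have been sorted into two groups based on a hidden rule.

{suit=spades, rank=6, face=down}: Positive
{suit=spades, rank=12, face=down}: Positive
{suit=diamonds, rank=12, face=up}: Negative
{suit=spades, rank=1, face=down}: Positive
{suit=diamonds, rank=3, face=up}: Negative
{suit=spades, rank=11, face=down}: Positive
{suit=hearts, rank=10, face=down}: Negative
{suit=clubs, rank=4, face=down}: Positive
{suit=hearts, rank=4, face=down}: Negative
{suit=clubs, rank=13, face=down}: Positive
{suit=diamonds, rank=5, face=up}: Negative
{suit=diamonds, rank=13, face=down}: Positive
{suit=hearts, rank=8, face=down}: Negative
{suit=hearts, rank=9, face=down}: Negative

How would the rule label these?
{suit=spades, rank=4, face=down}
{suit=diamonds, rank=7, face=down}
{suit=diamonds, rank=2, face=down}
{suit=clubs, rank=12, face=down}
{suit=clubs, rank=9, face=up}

One predicate separates the groups cleanly: face is down AND suit is not hearts.

Positive, Positive, Positive, Positive, Negative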